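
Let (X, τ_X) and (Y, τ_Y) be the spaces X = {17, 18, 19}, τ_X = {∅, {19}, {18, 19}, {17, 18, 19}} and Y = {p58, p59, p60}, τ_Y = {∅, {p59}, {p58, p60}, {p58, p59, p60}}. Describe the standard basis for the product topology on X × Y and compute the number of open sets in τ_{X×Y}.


Basis B = {∅ × ∅, {19} × {p59}, {18, 19} × {p59}, {19} × {p58, p60}, {17, 18, 19} × {p59}, {19} × {p58, p59, p60}, {18, 19} × {p58, p60}, {17, 18, 19} × {p58, p60}, {18, 19} × {p58, p59, p60}, {17, 18, 19} × {p58, p59, p60}}; |τ_{X×Y}| = 16.

Enumerate products U × V with U ∈ τ_X, V ∈ τ_Y (deduplicated):
  ∅ × ∅ = {} (∅)
  {19} × {p59} = {(19,p59)}
  {18, 19} × {p59} = {(18,p59), (19,p59)}
  {19} × {p58, p60} = {(19,p58), (19,p60)}
  {17, 18, 19} × {p59} = {(17,p59), (18,p59), (19,p59)}
  {19} × {p58, p59, p60} = {(19,p58), (19,p59), (19,p60)}
  {18, 19} × {p58, p60} = {(18,p58), (18,p60), (19,p58), (19,p60)}
  {17, 18, 19} × {p58, p60} = {(17,p58), (17,p60), (18,p58), (18,p60), (19,p58), (19,p60)}
  {18, 19} × {p58, p59, p60} = {(18,p58), (18,p59), (18,p60), (19,p58), (19,p59), (19,p60)}
  {17, 18, 19} × {p58, p59, p60} = {(17,p58), (17,p59), (17,p60), (18,p58), (18,p59), (18,p60), (19,p58), (19,p59), (19,p60)}
These 10 distinct sets form the basis B.
Close under arbitrary unions to get τ_{X×Y}; counting gives |τ_{X×Y}| = 16.


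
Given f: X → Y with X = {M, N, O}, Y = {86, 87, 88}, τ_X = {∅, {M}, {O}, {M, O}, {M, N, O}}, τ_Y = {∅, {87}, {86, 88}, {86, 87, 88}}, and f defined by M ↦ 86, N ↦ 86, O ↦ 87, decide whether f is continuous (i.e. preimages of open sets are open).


f is NOT continuous.

Compute f^{-1}(U) for each U ∈ τ_Y:
  U = ∅: f^{-1}(U) = ∅ ∈ τ_X ✓.
  U = {87}: f^{-1}(U) = {O} ∈ τ_X ✓.
  U = {86, 88}: f^{-1}(U) = {M, N} ∉ τ_X ✗.
  U = {86, 87, 88}: f^{-1}(U) = {M, N, O} ∈ τ_X ✓.
Found U = {86, 88} with f^{-1}(U) = {M, N} not in τ_X. Therefore f is NOT continuous.


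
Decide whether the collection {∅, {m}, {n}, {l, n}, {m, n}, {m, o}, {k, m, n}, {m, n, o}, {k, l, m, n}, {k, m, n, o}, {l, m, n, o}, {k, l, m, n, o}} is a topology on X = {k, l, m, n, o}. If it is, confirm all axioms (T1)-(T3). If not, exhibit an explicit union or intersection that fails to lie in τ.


τ is NOT a topology on X.

Axiom (T1): ∅ ∈ τ? Yes; X ∈ τ? Yes.
Axiom (T2/T3): check pairwise unions and intersections of members of τ.
Counterexample for (T2): {m} ∪ {l, n} = {l, m, n} ∉ τ. Therefore τ is NOT a topology.


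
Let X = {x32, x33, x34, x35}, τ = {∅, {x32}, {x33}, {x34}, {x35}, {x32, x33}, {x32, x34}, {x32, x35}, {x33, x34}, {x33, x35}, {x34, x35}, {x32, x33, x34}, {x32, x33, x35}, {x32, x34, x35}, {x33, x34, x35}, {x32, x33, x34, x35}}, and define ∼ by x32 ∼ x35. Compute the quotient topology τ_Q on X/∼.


X/∼ = {[x32=x35], [x33], [x34]}; |τ_Q| = 8.

Equivalence classes: [x32=x35], [x33], [x34].
Quotient map π: X → X/∼ sends x32 ↦ [x32=x35], x33 ↦ [x33], x34 ↦ [x34], x35 ↦ [x32=x35].
For each subset V ⊆ X/∼, compute π^{-1}(V) ⊆ X and check whether π^{-1}(V) ∈ τ. V is open in τ_Q iff π^{-1}(V) ∈ τ.
  V = {}: π^{-1}(V) = ∅ ∈ τ ✓.
  V = {[x32=x35]}: π^{-1}(V) = {x32, x35} ∈ τ ✓.
  V = {[x33]}: π^{-1}(V) = {x33} ∈ τ ✓.
  V = {[x32=x35], [x33]}: π^{-1}(V) = {x32, x33, x35} ∈ τ ✓.
  V = {[x34]}: π^{-1}(V) = {x34} ∈ τ ✓.
  V = {[x32=x35], [x34]}: π^{-1}(V) = {x32, x34, x35} ∈ τ ✓.
  V = {[x33], [x34]}: π^{-1}(V) = {x33, x34} ∈ τ ✓.
  V = {[x32=x35], [x33], [x34]}: π^{-1}(V) = {x32, x33, x34, x35} ∈ τ ✓.
Open sets in the quotient: τ_Q = {{}, {[x32=x35]}, {[x33]}, {[x32=x35], [x33]}, {[x34]}, {[x32=x35], [x34]}, {[x33], [x34]}, {[x32=x35], [x33], [x34]}} (8 elements).


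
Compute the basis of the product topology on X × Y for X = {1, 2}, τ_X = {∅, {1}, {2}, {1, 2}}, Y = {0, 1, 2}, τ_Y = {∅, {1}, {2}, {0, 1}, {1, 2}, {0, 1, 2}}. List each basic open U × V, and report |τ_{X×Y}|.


Basis B = {∅ × ∅, {1} × {1}, {1} × {2}, {2} × {1}, {2} × {2}, {1} × {0, 1}, {1} × {1, 2}, {1, 2} × {1}, {1, 2} × {2}, {2} × {0, 1}, {2} × {1, 2}, {1} × {0, 1, 2}, {2} × {0, 1, 2}, {1, 2} × {0, 1}, {1, 2} × {1, 2}, {1, 2} × {0, 1, 2}}; |τ_{X×Y}| = 36.

Enumerate products U × V with U ∈ τ_X, V ∈ τ_Y (deduplicated):
  ∅ × ∅ = {} (∅)
  {1} × {1} = {(1,1)}
  {1} × {2} = {(1,2)}
  {2} × {1} = {(2,1)}
  {2} × {2} = {(2,2)}
  {1} × {0, 1} = {(1,0), (1,1)}
  {1} × {1, 2} = {(1,1), (1,2)}
  {1, 2} × {1} = {(1,1), (2,1)}
  {1, 2} × {2} = {(1,2), (2,2)}
  {2} × {0, 1} = {(2,0), (2,1)}
  {2} × {1, 2} = {(2,1), (2,2)}
  {1} × {0, 1, 2} = {(1,0), (1,1), (1,2)}
  {2} × {0, 1, 2} = {(2,0), (2,1), (2,2)}
  {1, 2} × {0, 1} = {(1,0), (1,1), (2,0), (2,1)}
  {1, 2} × {1, 2} = {(1,1), (1,2), (2,1), (2,2)}
  {1, 2} × {0, 1, 2} = {(1,0), (1,1), (1,2), (2,0), (2,1), (2,2)}
These 16 distinct sets form the basis B.
Close under arbitrary unions to get τ_{X×Y}; counting gives |τ_{X×Y}| = 36.


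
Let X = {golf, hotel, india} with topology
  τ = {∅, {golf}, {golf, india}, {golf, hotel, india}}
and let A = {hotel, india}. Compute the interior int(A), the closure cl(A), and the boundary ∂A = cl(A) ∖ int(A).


int(A) = ∅, cl(A) = {hotel, india}, ∂A = {hotel, india}.

Closed sets in (X, τ) are complements of opens:
  closed(X, τ) = {∅, {hotel}, {hotel, india}, {golf, hotel, india}}.
int(A) = ⋃ {U ∈ τ : U ⊆ A}. Opens contained in A: ∅.
Taking the union of these: int(A) = ∅.
cl(A) = ⋂ {C closed : A ⊆ C}. Closed sets containing A: {hotel, india}, {golf, hotel, india}.
Intersecting these: cl(A) = {hotel, india}.
∂A = cl(A) ∖ int(A) = {hotel, india} ∖ ∅ = {hotel, india}.


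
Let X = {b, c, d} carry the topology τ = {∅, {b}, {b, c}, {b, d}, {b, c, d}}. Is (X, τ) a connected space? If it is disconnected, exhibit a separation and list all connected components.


(X, τ) is connected.

Find clopen sets (U ∈ τ with X ∖ U ∈ τ):
  U = ∅, X ∖ U = {b, c, d} — both open, so U is clopen.
  U = {b, c, d}, X ∖ U = ∅ — both open, so U is clopen.
Only trivial clopens (∅ and X) exist, so (X, τ) is connected.
Compute connected components by grouping points that agree on all clopens:
  component: {b, c, d}


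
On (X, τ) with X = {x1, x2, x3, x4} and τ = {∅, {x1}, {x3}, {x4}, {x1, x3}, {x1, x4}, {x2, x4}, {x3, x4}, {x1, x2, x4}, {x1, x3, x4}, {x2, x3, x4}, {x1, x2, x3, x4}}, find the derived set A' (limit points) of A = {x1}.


A' = ∅

For each x ∈ X, list the open sets U ∈ τ with x ∈ U, then check whether U ∩ (A ∖ {x}) ≠ ∅ for every such U.
  x = x1: open {x1} ∋ x has {x1} ∩ (A ∖ {x1}) = ∅, so x is NOT a limit point.
  x = x2: open {x2, x4} ∋ x has {x2, x4} ∩ (A ∖ {x2}) = ∅, so x is NOT a limit point.
  x = x3: open {x3} ∋ x has {x3} ∩ (A ∖ {x3}) = ∅, so x is NOT a limit point.
  x = x4: open {x4} ∋ x has {x4} ∩ (A ∖ {x4}) = ∅, so x is NOT a limit point.
Collecting: A' = ∅.


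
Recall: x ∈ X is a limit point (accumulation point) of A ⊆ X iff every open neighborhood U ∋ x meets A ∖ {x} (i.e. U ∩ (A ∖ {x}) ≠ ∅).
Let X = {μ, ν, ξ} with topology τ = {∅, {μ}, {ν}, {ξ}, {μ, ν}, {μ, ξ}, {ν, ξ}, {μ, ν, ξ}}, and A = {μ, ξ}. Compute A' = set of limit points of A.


A' = ∅

For each x ∈ X, list the open sets U ∈ τ with x ∈ U, then check whether U ∩ (A ∖ {x}) ≠ ∅ for every such U.
  x = μ: open {μ} ∋ x has {μ} ∩ (A ∖ {μ}) = ∅, so x is NOT a limit point.
  x = ν: open {ν} ∋ x has {ν} ∩ (A ∖ {ν}) = ∅, so x is NOT a limit point.
  x = ξ: open {ξ} ∋ x has {ξ} ∩ (A ∖ {ξ}) = ∅, so x is NOT a limit point.
Collecting: A' = ∅.


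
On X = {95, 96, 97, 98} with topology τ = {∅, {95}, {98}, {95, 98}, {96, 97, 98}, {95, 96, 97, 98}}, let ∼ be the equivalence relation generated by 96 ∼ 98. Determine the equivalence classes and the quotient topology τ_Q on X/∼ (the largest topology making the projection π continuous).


X/∼ = {[95], [96=98], [97]}; |τ_Q| = 4.

Equivalence classes: [95], [96=98], [97].
Quotient map π: X → X/∼ sends 95 ↦ [95], 96 ↦ [96=98], 97 ↦ [97], 98 ↦ [96=98].
For each subset V ⊆ X/∼, compute π^{-1}(V) ⊆ X and check whether π^{-1}(V) ∈ τ. V is open in τ_Q iff π^{-1}(V) ∈ τ.
  V = {}: π^{-1}(V) = ∅ ∈ τ ✓.
  V = {[95]}: π^{-1}(V) = {95} ∈ τ ✓.
  V = {[96=98]}: π^{-1}(V) = {96, 98} ∉ τ ✗.
  V = {[95], [96=98]}: π^{-1}(V) = {95, 96, 98} ∉ τ ✗.
  V = {[97]}: π^{-1}(V) = {97} ∉ τ ✗.
  V = {[95], [97]}: π^{-1}(V) = {95, 97} ∉ τ ✗.
  V = {[96=98], [97]}: π^{-1}(V) = {96, 97, 98} ∈ τ ✓.
  V = {[95], [96=98], [97]}: π^{-1}(V) = {95, 96, 97, 98} ∈ τ ✓.
Open sets in the quotient: τ_Q = {{}, {[95]}, {[96=98], [97]}, {[95], [96=98], [97]}} (4 elements).


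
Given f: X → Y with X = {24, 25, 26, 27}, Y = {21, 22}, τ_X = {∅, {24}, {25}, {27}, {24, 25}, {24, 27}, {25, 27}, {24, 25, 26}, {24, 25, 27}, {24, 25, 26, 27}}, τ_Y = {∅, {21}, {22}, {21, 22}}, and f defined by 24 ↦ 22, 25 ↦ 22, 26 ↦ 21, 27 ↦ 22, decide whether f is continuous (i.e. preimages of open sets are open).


f is NOT continuous.

Compute f^{-1}(U) for each U ∈ τ_Y:
  U = ∅: f^{-1}(U) = ∅ ∈ τ_X ✓.
  U = {21}: f^{-1}(U) = {26} ∉ τ_X ✗.
  U = {22}: f^{-1}(U) = {24, 25, 27} ∈ τ_X ✓.
  U = {21, 22}: f^{-1}(U) = {24, 25, 26, 27} ∈ τ_X ✓.
Found U = {21} with f^{-1}(U) = {26} not in τ_X. Therefore f is NOT continuous.


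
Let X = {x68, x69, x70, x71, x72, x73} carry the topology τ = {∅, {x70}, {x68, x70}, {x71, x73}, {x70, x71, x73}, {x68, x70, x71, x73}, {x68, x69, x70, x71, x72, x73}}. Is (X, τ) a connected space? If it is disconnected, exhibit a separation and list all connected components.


(X, τ) is connected.

Find clopen sets (U ∈ τ with X ∖ U ∈ τ):
  U = ∅, X ∖ U = {x68, x69, x70, x71, x72, x73} — both open, so U is clopen.
  U = {x68, x69, x70, x71, x72, x73}, X ∖ U = ∅ — both open, so U is clopen.
Only trivial clopens (∅ and X) exist, so (X, τ) is connected.
Compute connected components by grouping points that agree on all clopens:
  component: {x68, x69, x70, x71, x72, x73}


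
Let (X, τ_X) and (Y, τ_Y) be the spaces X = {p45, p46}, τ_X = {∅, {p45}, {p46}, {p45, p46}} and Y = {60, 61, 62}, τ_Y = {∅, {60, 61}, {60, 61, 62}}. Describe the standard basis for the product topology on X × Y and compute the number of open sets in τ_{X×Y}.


Basis B = {∅ × ∅, {p45} × {60, 61}, {p46} × {60, 61}, {p45} × {60, 61, 62}, {p46} × {60, 61, 62}, {p45, p46} × {60, 61}, {p45, p46} × {60, 61, 62}}; |τ_{X×Y}| = 9.

Enumerate products U × V with U ∈ τ_X, V ∈ τ_Y (deduplicated):
  ∅ × ∅ = {} (∅)
  {p45} × {60, 61} = {(p45,60), (p45,61)}
  {p46} × {60, 61} = {(p46,60), (p46,61)}
  {p45} × {60, 61, 62} = {(p45,60), (p45,61), (p45,62)}
  {p46} × {60, 61, 62} = {(p46,60), (p46,61), (p46,62)}
  {p45, p46} × {60, 61} = {(p45,60), (p45,61), (p46,60), (p46,61)}
  {p45, p46} × {60, 61, 62} = {(p45,60), (p45,61), (p45,62), (p46,60), (p46,61), (p46,62)}
These 7 distinct sets form the basis B.
Close under arbitrary unions to get τ_{X×Y}; counting gives |τ_{X×Y}| = 9.


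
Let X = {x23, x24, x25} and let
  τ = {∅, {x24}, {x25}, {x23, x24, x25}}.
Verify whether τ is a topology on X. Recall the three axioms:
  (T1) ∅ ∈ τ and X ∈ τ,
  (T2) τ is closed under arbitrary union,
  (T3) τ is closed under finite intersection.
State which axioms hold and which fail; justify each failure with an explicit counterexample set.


τ is NOT a topology on X.

Axiom (T1): ∅ ∈ τ? Yes; X ∈ τ? Yes.
Axiom (T2/T3): check pairwise unions and intersections of members of τ.
Counterexample for (T2): {x24} ∪ {x25} = {x24, x25} ∉ τ. Therefore τ is NOT a topology.


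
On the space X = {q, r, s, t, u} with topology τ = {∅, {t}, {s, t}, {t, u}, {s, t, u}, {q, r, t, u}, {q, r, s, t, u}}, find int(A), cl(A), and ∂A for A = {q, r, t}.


int(A) = {t}, cl(A) = {q, r, s, t, u}, ∂A = {q, r, s, u}.

Closed sets in (X, τ) are complements of opens:
  closed(X, τ) = {∅, {s}, {q, r}, {q, r, s}, {q, r, u}, {q, r, s, u}, {q, r, s, t, u}}.
int(A) = ⋃ {U ∈ τ : U ⊆ A}. Opens contained in A: ∅, {t}.
Taking the union of these: int(A) = {t}.
cl(A) = ⋂ {C closed : A ⊆ C}. Closed sets containing A: {q, r, s, t, u}.
Intersecting these: cl(A) = {q, r, s, t, u}.
∂A = cl(A) ∖ int(A) = {q, r, s, t, u} ∖ {t} = {q, r, s, u}.


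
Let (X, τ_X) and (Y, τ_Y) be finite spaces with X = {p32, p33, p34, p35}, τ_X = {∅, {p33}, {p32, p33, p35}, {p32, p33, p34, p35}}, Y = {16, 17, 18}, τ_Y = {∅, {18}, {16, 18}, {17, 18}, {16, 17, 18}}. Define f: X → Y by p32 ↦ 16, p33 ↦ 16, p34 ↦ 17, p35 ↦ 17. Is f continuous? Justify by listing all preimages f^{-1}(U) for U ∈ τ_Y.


f is NOT continuous.

Compute f^{-1}(U) for each U ∈ τ_Y:
  U = ∅: f^{-1}(U) = ∅ ∈ τ_X ✓.
  U = {18}: f^{-1}(U) = ∅ ∈ τ_X ✓.
  U = {16, 18}: f^{-1}(U) = {p32, p33} ∉ τ_X ✗.
  U = {17, 18}: f^{-1}(U) = {p34, p35} ∉ τ_X ✗.
  U = {16, 17, 18}: f^{-1}(U) = {p32, p33, p34, p35} ∈ τ_X ✓.
Found U = {16, 18} with f^{-1}(U) = {p32, p33} not in τ_X. Therefore f is NOT continuous.


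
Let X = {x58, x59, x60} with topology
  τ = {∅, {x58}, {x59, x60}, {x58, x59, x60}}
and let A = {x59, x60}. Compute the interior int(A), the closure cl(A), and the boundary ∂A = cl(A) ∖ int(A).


int(A) = {x59, x60}, cl(A) = {x59, x60}, ∂A = ∅.

Closed sets in (X, τ) are complements of opens:
  closed(X, τ) = {∅, {x58}, {x59, x60}, {x58, x59, x60}}.
int(A) = ⋃ {U ∈ τ : U ⊆ A}. Opens contained in A: ∅, {x59, x60}.
Taking the union of these: int(A) = {x59, x60}.
cl(A) = ⋂ {C closed : A ⊆ C}. Closed sets containing A: {x59, x60}, {x58, x59, x60}.
Intersecting these: cl(A) = {x59, x60}.
∂A = cl(A) ∖ int(A) = {x59, x60} ∖ {x59, x60} = ∅.


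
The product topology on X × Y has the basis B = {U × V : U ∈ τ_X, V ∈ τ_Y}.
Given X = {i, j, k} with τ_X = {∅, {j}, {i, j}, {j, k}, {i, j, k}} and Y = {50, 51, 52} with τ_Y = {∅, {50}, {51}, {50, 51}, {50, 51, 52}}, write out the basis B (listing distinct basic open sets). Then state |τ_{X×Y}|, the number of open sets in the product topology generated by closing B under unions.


Basis B = {∅ × ∅, {j} × {50}, {j} × {51}, {i, j} × {50}, {i, j} × {51}, {j} × {50, 51}, {j, k} × {50}, {j, k} × {51}, {i, j, k} × {50}, {i, j, k} × {51}, {j} × {50, 51, 52}, {i, j} × {50, 51}, {j, k} × {50, 51}, {i, j} × {50, 51, 52}, {i, j, k} × {50, 51}, {j, k} × {50, 51, 52}, {i, j, k} × {50, 51, 52}}; |τ_{X×Y}| = 50.

Enumerate products U × V with U ∈ τ_X, V ∈ τ_Y (deduplicated):
  ∅ × ∅ = {} (∅)
  {j} × {50} = {(j,50)}
  {j} × {51} = {(j,51)}
  {i, j} × {50} = {(i,50), (j,50)}
  {i, j} × {51} = {(i,51), (j,51)}
  {j} × {50, 51} = {(j,50), (j,51)}
  {j, k} × {50} = {(j,50), (k,50)}
  {j, k} × {51} = {(j,51), (k,51)}
  {i, j, k} × {50} = {(i,50), (j,50), (k,50)}
  {i, j, k} × {51} = {(i,51), (j,51), (k,51)}
  {j} × {50, 51, 52} = {(j,50), (j,51), (j,52)}
  {i, j} × {50, 51} = {(i,50), (i,51), (j,50), (j,51)}
  {j, k} × {50, 51} = {(j,50), (j,51), (k,50), (k,51)}
  {i, j} × {50, 51, 52} = {(i,50), (i,51), (i,52), (j,50), (j,51), (j,52)}
  {i, j, k} × {50, 51} = {(i,50), (i,51), (j,50), (j,51), (k,50), (k,51)}
  {j, k} × {50, 51, 52} = {(j,50), (j,51), (j,52), (k,50), (k,51), (k,52)}
  {i, j, k} × {50, 51, 52} = {(i,50), (i,51), (i,52), (j,50), (j,51), (j,52), (k,50), (k,51), (k,52)}
These 17 distinct sets form the basis B.
Close under arbitrary unions to get τ_{X×Y}; counting gives |τ_{X×Y}| = 50.


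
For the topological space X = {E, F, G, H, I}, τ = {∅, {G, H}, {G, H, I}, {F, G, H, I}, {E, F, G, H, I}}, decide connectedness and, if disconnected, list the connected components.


(X, τ) is connected.

Find clopen sets (U ∈ τ with X ∖ U ∈ τ):
  U = ∅, X ∖ U = {E, F, G, H, I} — both open, so U is clopen.
  U = {E, F, G, H, I}, X ∖ U = ∅ — both open, so U is clopen.
Only trivial clopens (∅ and X) exist, so (X, τ) is connected.
Compute connected components by grouping points that agree on all clopens:
  component: {E, F, G, H, I}


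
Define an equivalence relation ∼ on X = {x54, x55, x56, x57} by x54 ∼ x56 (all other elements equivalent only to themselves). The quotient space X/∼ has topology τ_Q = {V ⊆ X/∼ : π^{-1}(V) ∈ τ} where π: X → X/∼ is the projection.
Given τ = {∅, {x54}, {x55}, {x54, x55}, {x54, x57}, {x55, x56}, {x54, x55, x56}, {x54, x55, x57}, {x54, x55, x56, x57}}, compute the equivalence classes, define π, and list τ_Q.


X/∼ = {[x54=x56], [x55], [x57]}; |τ_Q| = 4.

Equivalence classes: [x54=x56], [x55], [x57].
Quotient map π: X → X/∼ sends x54 ↦ [x54=x56], x55 ↦ [x55], x56 ↦ [x54=x56], x57 ↦ [x57].
For each subset V ⊆ X/∼, compute π^{-1}(V) ⊆ X and check whether π^{-1}(V) ∈ τ. V is open in τ_Q iff π^{-1}(V) ∈ τ.
  V = {}: π^{-1}(V) = ∅ ∈ τ ✓.
  V = {[x54=x56]}: π^{-1}(V) = {x54, x56} ∉ τ ✗.
  V = {[x55]}: π^{-1}(V) = {x55} ∈ τ ✓.
  V = {[x54=x56], [x55]}: π^{-1}(V) = {x54, x55, x56} ∈ τ ✓.
  V = {[x57]}: π^{-1}(V) = {x57} ∉ τ ✗.
  V = {[x54=x56], [x57]}: π^{-1}(V) = {x54, x56, x57} ∉ τ ✗.
  V = {[x55], [x57]}: π^{-1}(V) = {x55, x57} ∉ τ ✗.
  V = {[x54=x56], [x55], [x57]}: π^{-1}(V) = {x54, x55, x56, x57} ∈ τ ✓.
Open sets in the quotient: τ_Q = {{}, {[x55]}, {[x54=x56], [x55]}, {[x54=x56], [x55], [x57]}} (4 elements).


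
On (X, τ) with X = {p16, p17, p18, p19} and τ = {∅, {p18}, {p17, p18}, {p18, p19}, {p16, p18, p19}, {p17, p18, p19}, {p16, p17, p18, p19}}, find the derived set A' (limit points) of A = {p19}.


A' = {p16}

For each x ∈ X, list the open sets U ∈ τ with x ∈ U, then check whether U ∩ (A ∖ {x}) ≠ ∅ for every such U.
  x = p16: opens ∋ x are {p16, p18, p19}, {p16, p17, p18, p19}; each meets A ∖ {p16}, so x IS a limit point.
  x = p17: open {p17, p18} ∋ x has {p17, p18} ∩ (A ∖ {p17}) = ∅, so x is NOT a limit point.
  x = p18: open {p18} ∋ x has {p18} ∩ (A ∖ {p18}) = ∅, so x is NOT a limit point.
  x = p19: open {p18, p19} ∋ x has {p18, p19} ∩ (A ∖ {p19}) = ∅, so x is NOT a limit point.
Collecting: A' = {p16}.


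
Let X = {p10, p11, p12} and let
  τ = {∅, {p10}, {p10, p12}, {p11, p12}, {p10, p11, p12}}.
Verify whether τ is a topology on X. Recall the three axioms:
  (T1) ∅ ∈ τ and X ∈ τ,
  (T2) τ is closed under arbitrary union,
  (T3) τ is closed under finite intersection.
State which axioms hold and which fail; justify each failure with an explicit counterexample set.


τ is NOT a topology on X.

Axiom (T1): ∅ ∈ τ? Yes; X ∈ τ? Yes.
Axiom (T2/T3): check pairwise unions and intersections of members of τ.
Counterexample for (T3): {p10, p12} ∩ {p11, p12} = {p12} ∉ τ. Therefore τ is NOT a topology.


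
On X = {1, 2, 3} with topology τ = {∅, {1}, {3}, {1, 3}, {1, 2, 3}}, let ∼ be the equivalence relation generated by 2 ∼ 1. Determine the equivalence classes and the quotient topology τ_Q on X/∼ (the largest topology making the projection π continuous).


X/∼ = {[1=2], [3]}; |τ_Q| = 3.

Equivalence classes: [1=2], [3].
Quotient map π: X → X/∼ sends 1 ↦ [1=2], 2 ↦ [1=2], 3 ↦ [3].
For each subset V ⊆ X/∼, compute π^{-1}(V) ⊆ X and check whether π^{-1}(V) ∈ τ. V is open in τ_Q iff π^{-1}(V) ∈ τ.
  V = {}: π^{-1}(V) = ∅ ∈ τ ✓.
  V = {[1=2]}: π^{-1}(V) = {1, 2} ∉ τ ✗.
  V = {[3]}: π^{-1}(V) = {3} ∈ τ ✓.
  V = {[1=2], [3]}: π^{-1}(V) = {1, 2, 3} ∈ τ ✓.
Open sets in the quotient: τ_Q = {{}, {[3]}, {[1=2], [3]}} (3 elements).


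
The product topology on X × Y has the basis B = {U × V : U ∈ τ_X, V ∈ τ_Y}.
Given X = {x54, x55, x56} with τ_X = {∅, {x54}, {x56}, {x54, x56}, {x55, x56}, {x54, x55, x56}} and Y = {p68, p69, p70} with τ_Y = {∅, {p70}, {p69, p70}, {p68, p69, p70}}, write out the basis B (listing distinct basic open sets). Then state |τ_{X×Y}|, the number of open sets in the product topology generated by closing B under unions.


Basis B = {∅ × ∅, {x54} × {p70}, {x56} × {p70}, {x54} × {p69, p70}, {x54, x56} × {p70}, {x55, x56} × {p70}, {x56} × {p69, p70}, {x54} × {p68, p69, p70}, {x54, x55, x56} × {p70}, {x56} × {p68, p69, p70}, {x54, x56} × {p69, p70}, {x55, x56} × {p69, p70}, {x54, x56} × {p68, p69, p70}, {x54, x55, x56} × {p69, p70}, {x55, x56} × {p68, p69, p70}, {x54, x55, x56} × {p68, p69, p70}}; |τ_{X×Y}| = 40.

Enumerate products U × V with U ∈ τ_X, V ∈ τ_Y (deduplicated):
  ∅ × ∅ = {} (∅)
  {x54} × {p70} = {(x54,p70)}
  {x56} × {p70} = {(x56,p70)}
  {x54} × {p69, p70} = {(x54,p69), (x54,p70)}
  {x54, x56} × {p70} = {(x54,p70), (x56,p70)}
  {x55, x56} × {p70} = {(x55,p70), (x56,p70)}
  {x56} × {p69, p70} = {(x56,p69), (x56,p70)}
  {x54} × {p68, p69, p70} = {(x54,p68), (x54,p69), (x54,p70)}
  {x54, x55, x56} × {p70} = {(x54,p70), (x55,p70), (x56,p70)}
  {x56} × {p68, p69, p70} = {(x56,p68), (x56,p69), (x56,p70)}
  {x54, x56} × {p69, p70} = {(x54,p69), (x54,p70), (x56,p69), (x56,p70)}
  {x55, x56} × {p69, p70} = {(x55,p69), (x55,p70), (x56,p69), (x56,p70)}
  {x54, x56} × {p68, p69, p70} = {(x54,p68), (x54,p69), (x54,p70), (x56,p68), (x56,p69), (x56,p70)}
  {x54, x55, x56} × {p69, p70} = {(x54,p69), (x54,p70), (x55,p69), (x55,p70), (x56,p69), (x56,p70)}
  {x55, x56} × {p68, p69, p70} = {(x55,p68), (x55,p69), (x55,p70), (x56,p68), (x56,p69), (x56,p70)}
  {x54, x55, x56} × {p68, p69, p70} = {(x54,p68), (x54,p69), (x54,p70), (x55,p68), (x55,p69), (x55,p70), (x56,p68), (x56,p69), (x56,p70)}
These 16 distinct sets form the basis B.
Close under arbitrary unions to get τ_{X×Y}; counting gives |τ_{X×Y}| = 40.


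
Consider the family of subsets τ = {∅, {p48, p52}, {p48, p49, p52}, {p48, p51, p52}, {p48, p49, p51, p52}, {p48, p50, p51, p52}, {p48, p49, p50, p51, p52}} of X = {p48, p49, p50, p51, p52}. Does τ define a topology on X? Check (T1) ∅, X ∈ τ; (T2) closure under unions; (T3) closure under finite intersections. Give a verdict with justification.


τ IS a topology on X.

Axiom (T1): ∅ ∈ τ? Yes; X ∈ τ? Yes.
Axiom (T2/T3): check pairwise unions and intersections of members of τ.
All pairwise intersections and unions checked — each lies in τ. Therefore τ satisfies (T1), (T2), (T3): it IS a topology on X.


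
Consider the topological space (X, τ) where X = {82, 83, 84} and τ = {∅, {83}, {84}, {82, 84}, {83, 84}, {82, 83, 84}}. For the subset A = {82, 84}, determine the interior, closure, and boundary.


int(A) = {82, 84}, cl(A) = {82, 84}, ∂A = ∅.

Closed sets in (X, τ) are complements of opens:
  closed(X, τ) = {∅, {82}, {83}, {82, 83}, {82, 84}, {82, 83, 84}}.
int(A) = ⋃ {U ∈ τ : U ⊆ A}. Opens contained in A: ∅, {84}, {82, 84}.
Taking the union of these: int(A) = {82, 84}.
cl(A) = ⋂ {C closed : A ⊆ C}. Closed sets containing A: {82, 84}, {82, 83, 84}.
Intersecting these: cl(A) = {82, 84}.
∂A = cl(A) ∖ int(A) = {82, 84} ∖ {82, 84} = ∅.


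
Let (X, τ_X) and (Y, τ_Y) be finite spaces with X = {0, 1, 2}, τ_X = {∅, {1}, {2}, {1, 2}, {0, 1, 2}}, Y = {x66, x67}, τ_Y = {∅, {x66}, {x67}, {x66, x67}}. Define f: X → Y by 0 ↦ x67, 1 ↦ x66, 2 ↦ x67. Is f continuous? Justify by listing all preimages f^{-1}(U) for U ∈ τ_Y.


f is NOT continuous.

Compute f^{-1}(U) for each U ∈ τ_Y:
  U = ∅: f^{-1}(U) = ∅ ∈ τ_X ✓.
  U = {x66}: f^{-1}(U) = {1} ∈ τ_X ✓.
  U = {x67}: f^{-1}(U) = {0, 2} ∉ τ_X ✗.
  U = {x66, x67}: f^{-1}(U) = {0, 1, 2} ∈ τ_X ✓.
Found U = {x67} with f^{-1}(U) = {0, 2} not in τ_X. Therefore f is NOT continuous.


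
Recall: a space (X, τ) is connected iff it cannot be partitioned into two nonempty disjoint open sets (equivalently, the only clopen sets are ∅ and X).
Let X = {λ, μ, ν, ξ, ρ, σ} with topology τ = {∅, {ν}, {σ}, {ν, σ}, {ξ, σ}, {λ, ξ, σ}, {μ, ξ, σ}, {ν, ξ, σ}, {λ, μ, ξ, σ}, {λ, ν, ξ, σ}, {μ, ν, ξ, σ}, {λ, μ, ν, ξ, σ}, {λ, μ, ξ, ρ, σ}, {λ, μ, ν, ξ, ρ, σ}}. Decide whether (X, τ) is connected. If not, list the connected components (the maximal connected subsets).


(X, τ) is disconnected; components = [{ν}, {λ, μ, ξ, ρ, σ}].

Find clopen sets (U ∈ τ with X ∖ U ∈ τ):
  U = ∅, X ∖ U = {λ, μ, ν, ξ, ρ, σ} — both open, so U is clopen.
  U = {ν}, X ∖ U = {λ, μ, ξ, ρ, σ} — both open, so U is clopen.
  U = {λ, μ, ξ, ρ, σ}, X ∖ U = {ν} — both open, so U is clopen.
  U = {λ, μ, ν, ξ, ρ, σ}, X ∖ U = ∅ — both open, so U is clopen.
Nontrivial clopen(s) exist: e.g. {λ, μ, ξ, ρ, σ}. So (X, τ) is disconnected.
Compute connected components by grouping points that agree on all clopens:
  component: {ν}
  component: {λ, μ, ξ, ρ, σ}


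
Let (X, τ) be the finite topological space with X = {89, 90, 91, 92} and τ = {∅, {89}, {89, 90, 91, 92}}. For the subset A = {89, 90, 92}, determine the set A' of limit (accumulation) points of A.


A' = {90, 91, 92}

For each x ∈ X, list the open sets U ∈ τ with x ∈ U, then check whether U ∩ (A ∖ {x}) ≠ ∅ for every such U.
  x = 89: open {89} ∋ x has {89} ∩ (A ∖ {89}) = ∅, so x is NOT a limit point.
  x = 90: opens ∋ x are {89, 90, 91, 92}; each meets A ∖ {90}, so x IS a limit point.
  x = 91: opens ∋ x are {89, 90, 91, 92}; each meets A ∖ {91}, so x IS a limit point.
  x = 92: opens ∋ x are {89, 90, 91, 92}; each meets A ∖ {92}, so x IS a limit point.
Collecting: A' = {90, 91, 92}.


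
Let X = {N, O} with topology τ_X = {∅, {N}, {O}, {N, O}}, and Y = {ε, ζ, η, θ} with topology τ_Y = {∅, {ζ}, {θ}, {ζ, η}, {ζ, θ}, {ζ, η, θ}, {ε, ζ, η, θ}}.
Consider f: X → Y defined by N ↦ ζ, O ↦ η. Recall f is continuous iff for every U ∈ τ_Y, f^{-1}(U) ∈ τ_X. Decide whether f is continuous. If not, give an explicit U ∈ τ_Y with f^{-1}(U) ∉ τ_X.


f IS continuous.

Compute f^{-1}(U) for each U ∈ τ_Y:
  U = ∅: f^{-1}(U) = ∅ ∈ τ_X ✓.
  U = {ζ}: f^{-1}(U) = {N} ∈ τ_X ✓.
  U = {θ}: f^{-1}(U) = ∅ ∈ τ_X ✓.
  U = {ζ, η}: f^{-1}(U) = {N, O} ∈ τ_X ✓.
  U = {ζ, θ}: f^{-1}(U) = {N} ∈ τ_X ✓.
  U = {ζ, η, θ}: f^{-1}(U) = {N, O} ∈ τ_X ✓.
  U = {ε, ζ, η, θ}: f^{-1}(U) = {N, O} ∈ τ_X ✓.
Every preimage lies in τ_X, so f IS continuous.


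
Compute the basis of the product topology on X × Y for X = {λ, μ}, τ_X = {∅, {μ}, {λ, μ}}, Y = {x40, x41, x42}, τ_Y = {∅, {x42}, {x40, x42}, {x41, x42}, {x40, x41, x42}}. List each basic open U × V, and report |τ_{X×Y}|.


Basis B = {∅ × ∅, {μ} × {x42}, {λ, μ} × {x42}, {μ} × {x40, x42}, {μ} × {x41, x42}, {μ} × {x40, x41, x42}, {λ, μ} × {x40, x42}, {λ, μ} × {x41, x42}, {λ, μ} × {x40, x41, x42}}; |τ_{X×Y}| = 14.

Enumerate products U × V with U ∈ τ_X, V ∈ τ_Y (deduplicated):
  ∅ × ∅ = {} (∅)
  {μ} × {x42} = {(μ,x42)}
  {λ, μ} × {x42} = {(λ,x42), (μ,x42)}
  {μ} × {x40, x42} = {(μ,x40), (μ,x42)}
  {μ} × {x41, x42} = {(μ,x41), (μ,x42)}
  {μ} × {x40, x41, x42} = {(μ,x40), (μ,x41), (μ,x42)}
  {λ, μ} × {x40, x42} = {(λ,x40), (λ,x42), (μ,x40), (μ,x42)}
  {λ, μ} × {x41, x42} = {(λ,x41), (λ,x42), (μ,x41), (μ,x42)}
  {λ, μ} × {x40, x41, x42} = {(λ,x40), (λ,x41), (λ,x42), (μ,x40), (μ,x41), (μ,x42)}
These 9 distinct sets form the basis B.
Close under arbitrary unions to get τ_{X×Y}; counting gives |τ_{X×Y}| = 14.


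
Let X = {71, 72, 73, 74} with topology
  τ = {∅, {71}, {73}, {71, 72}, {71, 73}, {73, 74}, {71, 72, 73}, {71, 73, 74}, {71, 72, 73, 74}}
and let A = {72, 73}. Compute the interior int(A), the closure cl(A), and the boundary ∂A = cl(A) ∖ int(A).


int(A) = {73}, cl(A) = {72, 73, 74}, ∂A = {72, 74}.

Closed sets in (X, τ) are complements of opens:
  closed(X, τ) = {∅, {72}, {74}, {71, 72}, {72, 74}, {73, 74}, {71, 72, 74}, {72, 73, 74}, {71, 72, 73, 74}}.
int(A) = ⋃ {U ∈ τ : U ⊆ A}. Opens contained in A: ∅, {73}.
Taking the union of these: int(A) = {73}.
cl(A) = ⋂ {C closed : A ⊆ C}. Closed sets containing A: {72, 73, 74}, {71, 72, 73, 74}.
Intersecting these: cl(A) = {72, 73, 74}.
∂A = cl(A) ∖ int(A) = {72, 73, 74} ∖ {73} = {72, 74}.


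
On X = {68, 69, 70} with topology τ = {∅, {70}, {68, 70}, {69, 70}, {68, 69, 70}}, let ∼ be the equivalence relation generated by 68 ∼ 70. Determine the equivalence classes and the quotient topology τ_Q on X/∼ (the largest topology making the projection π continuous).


X/∼ = {[68=70], [69]}; |τ_Q| = 3.

Equivalence classes: [68=70], [69].
Quotient map π: X → X/∼ sends 68 ↦ [68=70], 69 ↦ [69], 70 ↦ [68=70].
For each subset V ⊆ X/∼, compute π^{-1}(V) ⊆ X and check whether π^{-1}(V) ∈ τ. V is open in τ_Q iff π^{-1}(V) ∈ τ.
  V = {}: π^{-1}(V) = ∅ ∈ τ ✓.
  V = {[68=70]}: π^{-1}(V) = {68, 70} ∈ τ ✓.
  V = {[69]}: π^{-1}(V) = {69} ∉ τ ✗.
  V = {[68=70], [69]}: π^{-1}(V) = {68, 69, 70} ∈ τ ✓.
Open sets in the quotient: τ_Q = {{}, {[68=70]}, {[68=70], [69]}} (3 elements).


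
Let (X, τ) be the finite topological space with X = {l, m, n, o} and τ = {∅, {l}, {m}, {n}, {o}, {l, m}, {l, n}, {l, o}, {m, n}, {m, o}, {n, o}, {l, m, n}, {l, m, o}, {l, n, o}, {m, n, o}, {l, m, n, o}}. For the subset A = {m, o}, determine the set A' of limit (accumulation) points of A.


A' = ∅

For each x ∈ X, list the open sets U ∈ τ with x ∈ U, then check whether U ∩ (A ∖ {x}) ≠ ∅ for every such U.
  x = l: open {l} ∋ x has {l} ∩ (A ∖ {l}) = ∅, so x is NOT a limit point.
  x = m: open {m} ∋ x has {m} ∩ (A ∖ {m}) = ∅, so x is NOT a limit point.
  x = n: open {n} ∋ x has {n} ∩ (A ∖ {n}) = ∅, so x is NOT a limit point.
  x = o: open {o} ∋ x has {o} ∩ (A ∖ {o}) = ∅, so x is NOT a limit point.
Collecting: A' = ∅.


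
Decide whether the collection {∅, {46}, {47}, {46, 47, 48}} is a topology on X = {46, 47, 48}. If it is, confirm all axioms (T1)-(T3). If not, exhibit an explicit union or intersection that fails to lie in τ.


τ is NOT a topology on X.

Axiom (T1): ∅ ∈ τ? Yes; X ∈ τ? Yes.
Axiom (T2/T3): check pairwise unions and intersections of members of τ.
Counterexample for (T2): {46} ∪ {47} = {46, 47} ∉ τ. Therefore τ is NOT a topology.


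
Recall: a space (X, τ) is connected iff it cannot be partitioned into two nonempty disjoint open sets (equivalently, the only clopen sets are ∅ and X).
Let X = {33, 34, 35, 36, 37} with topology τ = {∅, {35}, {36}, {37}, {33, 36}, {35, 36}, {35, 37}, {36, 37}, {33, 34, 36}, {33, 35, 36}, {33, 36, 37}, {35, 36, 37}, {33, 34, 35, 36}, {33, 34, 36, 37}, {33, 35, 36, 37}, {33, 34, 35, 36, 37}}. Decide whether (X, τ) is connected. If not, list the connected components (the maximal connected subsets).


(X, τ) is disconnected; components = [{35}, {37}, {33, 34, 36}].

Find clopen sets (U ∈ τ with X ∖ U ∈ τ):
  U = ∅, X ∖ U = {33, 34, 35, 36, 37} — both open, so U is clopen.
  U = {35}, X ∖ U = {33, 34, 36, 37} — both open, so U is clopen.
  U = {37}, X ∖ U = {33, 34, 35, 36} — both open, so U is clopen.
  U = {35, 37}, X ∖ U = {33, 34, 36} — both open, so U is clopen.
  U = {33, 34, 36}, X ∖ U = {35, 37} — both open, so U is clopen.
  U = {33, 34, 35, 36}, X ∖ U = {37} — both open, so U is clopen.
  U = {33, 34, 36, 37}, X ∖ U = {35} — both open, so U is clopen.
  U = {33, 34, 35, 36, 37}, X ∖ U = ∅ — both open, so U is clopen.
Nontrivial clopen(s) exist: e.g. {35, 37}. So (X, τ) is disconnected.
Compute connected components by grouping points that agree on all clopens:
  component: {35}
  component: {37}
  component: {33, 34, 36}


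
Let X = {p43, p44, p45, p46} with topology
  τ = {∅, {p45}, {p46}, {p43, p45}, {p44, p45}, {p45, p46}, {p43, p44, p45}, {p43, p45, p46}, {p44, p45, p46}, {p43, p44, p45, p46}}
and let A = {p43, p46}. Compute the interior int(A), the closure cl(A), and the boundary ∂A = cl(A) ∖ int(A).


int(A) = {p46}, cl(A) = {p43, p46}, ∂A = {p43}.

Closed sets in (X, τ) are complements of opens:
  closed(X, τ) = {∅, {p43}, {p44}, {p46}, {p43, p44}, {p43, p46}, {p44, p46}, {p43, p44, p45}, {p43, p44, p46}, {p43, p44, p45, p46}}.
int(A) = ⋃ {U ∈ τ : U ⊆ A}. Opens contained in A: ∅, {p46}.
Taking the union of these: int(A) = {p46}.
cl(A) = ⋂ {C closed : A ⊆ C}. Closed sets containing A: {p43, p46}, {p43, p44, p46}, {p43, p44, p45, p46}.
Intersecting these: cl(A) = {p43, p46}.
∂A = cl(A) ∖ int(A) = {p43, p46} ∖ {p46} = {p43}.


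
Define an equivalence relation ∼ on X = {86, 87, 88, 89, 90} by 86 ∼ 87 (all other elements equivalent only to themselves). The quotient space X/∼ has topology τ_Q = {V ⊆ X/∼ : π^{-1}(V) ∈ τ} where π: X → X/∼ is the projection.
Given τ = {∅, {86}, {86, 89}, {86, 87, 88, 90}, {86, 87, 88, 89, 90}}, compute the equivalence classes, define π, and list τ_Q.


X/∼ = {[86=87], [88], [89], [90]}; |τ_Q| = 3.

Equivalence classes: [86=87], [88], [89], [90].
Quotient map π: X → X/∼ sends 86 ↦ [86=87], 87 ↦ [86=87], 88 ↦ [88], 89 ↦ [89], 90 ↦ [90].
For each subset V ⊆ X/∼, compute π^{-1}(V) ⊆ X and check whether π^{-1}(V) ∈ τ. V is open in τ_Q iff π^{-1}(V) ∈ τ.
  V = {}: π^{-1}(V) = ∅ ∈ τ ✓.
  V = {[86=87]}: π^{-1}(V) = {86, 87} ∉ τ ✗.
  V = {[88]}: π^{-1}(V) = {88} ∉ τ ✗.
  V = {[86=87], [88]}: π^{-1}(V) = {86, 87, 88} ∉ τ ✗.
  V = {[89]}: π^{-1}(V) = {89} ∉ τ ✗.
  V = {[86=87], [89]}: π^{-1}(V) = {86, 87, 89} ∉ τ ✗.
  V = {[88], [89]}: π^{-1}(V) = {88, 89} ∉ τ ✗.
  V = {[86=87], [88], [89]}: π^{-1}(V) = {86, 87, 88, 89} ∉ τ ✗.
  V = {[90]}: π^{-1}(V) = {90} ∉ τ ✗.
  V = {[86=87], [90]}: π^{-1}(V) = {86, 87, 90} ∉ τ ✗.
  V = {[88], [90]}: π^{-1}(V) = {88, 90} ∉ τ ✗.
  V = {[86=87], [88], [90]}: π^{-1}(V) = {86, 87, 88, 90} ∈ τ ✓.
  V = {[89], [90]}: π^{-1}(V) = {89, 90} ∉ τ ✗.
  V = {[86=87], [89], [90]}: π^{-1}(V) = {86, 87, 89, 90} ∉ τ ✗.
  V = {[88], [89], [90]}: π^{-1}(V) = {88, 89, 90} ∉ τ ✗.
  V = {[86=87], [88], [89], [90]}: π^{-1}(V) = {86, 87, 88, 89, 90} ∈ τ ✓.
Open sets in the quotient: τ_Q = {{}, {[86=87], [88], [90]}, {[86=87], [88], [89], [90]}} (3 elements).


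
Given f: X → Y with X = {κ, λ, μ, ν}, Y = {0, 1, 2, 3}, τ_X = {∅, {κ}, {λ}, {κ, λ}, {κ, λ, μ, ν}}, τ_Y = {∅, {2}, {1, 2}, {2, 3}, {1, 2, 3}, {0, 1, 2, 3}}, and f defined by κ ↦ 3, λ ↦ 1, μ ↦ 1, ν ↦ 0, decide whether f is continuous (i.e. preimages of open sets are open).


f is NOT continuous.

Compute f^{-1}(U) for each U ∈ τ_Y:
  U = ∅: f^{-1}(U) = ∅ ∈ τ_X ✓.
  U = {2}: f^{-1}(U) = ∅ ∈ τ_X ✓.
  U = {1, 2}: f^{-1}(U) = {λ, μ} ∉ τ_X ✗.
  U = {2, 3}: f^{-1}(U) = {κ} ∈ τ_X ✓.
  U = {1, 2, 3}: f^{-1}(U) = {κ, λ, μ} ∉ τ_X ✗.
  U = {0, 1, 2, 3}: f^{-1}(U) = {κ, λ, μ, ν} ∈ τ_X ✓.
Found U = {1, 2} with f^{-1}(U) = {λ, μ} not in τ_X. Therefore f is NOT continuous.


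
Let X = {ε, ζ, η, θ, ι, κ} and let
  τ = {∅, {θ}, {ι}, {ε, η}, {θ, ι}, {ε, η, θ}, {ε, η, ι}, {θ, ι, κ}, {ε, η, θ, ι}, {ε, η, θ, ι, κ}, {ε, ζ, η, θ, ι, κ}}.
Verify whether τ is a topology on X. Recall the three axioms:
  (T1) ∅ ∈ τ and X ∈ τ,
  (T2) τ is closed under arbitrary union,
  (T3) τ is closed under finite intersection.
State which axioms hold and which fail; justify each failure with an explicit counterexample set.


τ IS a topology on X.

Axiom (T1): ∅ ∈ τ? Yes; X ∈ τ? Yes.
Axiom (T2/T3): check pairwise unions and intersections of members of τ.
All pairwise intersections and unions checked — each lies in τ. Therefore τ satisfies (T1), (T2), (T3): it IS a topology on X.


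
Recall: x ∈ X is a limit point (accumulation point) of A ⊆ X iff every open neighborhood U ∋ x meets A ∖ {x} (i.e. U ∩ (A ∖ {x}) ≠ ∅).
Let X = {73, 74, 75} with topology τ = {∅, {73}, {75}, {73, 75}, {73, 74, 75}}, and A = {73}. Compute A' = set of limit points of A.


A' = {74}

For each x ∈ X, list the open sets U ∈ τ with x ∈ U, then check whether U ∩ (A ∖ {x}) ≠ ∅ for every such U.
  x = 73: open {73} ∋ x has {73} ∩ (A ∖ {73}) = ∅, so x is NOT a limit point.
  x = 74: opens ∋ x are {73, 74, 75}; each meets A ∖ {74}, so x IS a limit point.
  x = 75: open {75} ∋ x has {75} ∩ (A ∖ {75}) = ∅, so x is NOT a limit point.
Collecting: A' = {74}.


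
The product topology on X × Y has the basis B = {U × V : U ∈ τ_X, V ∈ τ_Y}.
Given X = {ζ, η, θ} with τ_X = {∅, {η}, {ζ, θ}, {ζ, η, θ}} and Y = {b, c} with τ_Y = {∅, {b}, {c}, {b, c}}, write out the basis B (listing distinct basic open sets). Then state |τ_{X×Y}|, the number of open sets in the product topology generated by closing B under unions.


Basis B = {∅ × ∅, {η} × {b}, {η} × {c}, {ζ, θ} × {b}, {ζ, θ} × {c}, {η} × {b, c}, {ζ, η, θ} × {b}, {ζ, η, θ} × {c}, {ζ, θ} × {b, c}, {ζ, η, θ} × {b, c}}; |τ_{X×Y}| = 16.

Enumerate products U × V with U ∈ τ_X, V ∈ τ_Y (deduplicated):
  ∅ × ∅ = {} (∅)
  {η} × {b} = {(η,b)}
  {η} × {c} = {(η,c)}
  {ζ, θ} × {b} = {(ζ,b), (θ,b)}
  {ζ, θ} × {c} = {(ζ,c), (θ,c)}
  {η} × {b, c} = {(η,b), (η,c)}
  {ζ, η, θ} × {b} = {(ζ,b), (η,b), (θ,b)}
  {ζ, η, θ} × {c} = {(ζ,c), (η,c), (θ,c)}
  {ζ, θ} × {b, c} = {(ζ,b), (ζ,c), (θ,b), (θ,c)}
  {ζ, η, θ} × {b, c} = {(ζ,b), (ζ,c), (η,b), (η,c), (θ,b), (θ,c)}
These 10 distinct sets form the basis B.
Close under arbitrary unions to get τ_{X×Y}; counting gives |τ_{X×Y}| = 16.


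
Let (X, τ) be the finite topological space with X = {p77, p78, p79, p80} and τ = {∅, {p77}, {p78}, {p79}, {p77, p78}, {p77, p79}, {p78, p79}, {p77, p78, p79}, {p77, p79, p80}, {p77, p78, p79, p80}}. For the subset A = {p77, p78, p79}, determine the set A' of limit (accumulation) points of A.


A' = {p80}

For each x ∈ X, list the open sets U ∈ τ with x ∈ U, then check whether U ∩ (A ∖ {x}) ≠ ∅ for every such U.
  x = p77: open {p77} ∋ x has {p77} ∩ (A ∖ {p77}) = ∅, so x is NOT a limit point.
  x = p78: open {p78} ∋ x has {p78} ∩ (A ∖ {p78}) = ∅, so x is NOT a limit point.
  x = p79: open {p79} ∋ x has {p79} ∩ (A ∖ {p79}) = ∅, so x is NOT a limit point.
  x = p80: opens ∋ x are {p77, p79, p80}, {p77, p78, p79, p80}; each meets A ∖ {p80}, so x IS a limit point.
Collecting: A' = {p80}.


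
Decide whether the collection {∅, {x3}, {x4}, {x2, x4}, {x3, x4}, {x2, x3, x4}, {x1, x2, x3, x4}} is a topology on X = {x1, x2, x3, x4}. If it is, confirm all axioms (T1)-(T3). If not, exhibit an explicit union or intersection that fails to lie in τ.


τ IS a topology on X.

Axiom (T1): ∅ ∈ τ? Yes; X ∈ τ? Yes.
Axiom (T2/T3): check pairwise unions and intersections of members of τ.
All pairwise intersections and unions checked — each lies in τ. Therefore τ satisfies (T1), (T2), (T3): it IS a topology on X.


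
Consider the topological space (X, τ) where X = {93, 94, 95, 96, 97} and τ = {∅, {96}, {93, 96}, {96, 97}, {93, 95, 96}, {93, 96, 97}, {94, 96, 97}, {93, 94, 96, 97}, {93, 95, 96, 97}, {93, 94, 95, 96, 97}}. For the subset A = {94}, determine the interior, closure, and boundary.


int(A) = ∅, cl(A) = {94}, ∂A = {94}.

Closed sets in (X, τ) are complements of opens:
  closed(X, τ) = {∅, {94}, {95}, {93, 95}, {94, 95}, {94, 97}, {93, 94, 95}, {94, 95, 97}, {93, 94, 95, 97}, {93, 94, 95, 96, 97}}.
int(A) = ⋃ {U ∈ τ : U ⊆ A}. Opens contained in A: ∅.
Taking the union of these: int(A) = ∅.
cl(A) = ⋂ {C closed : A ⊆ C}. Closed sets containing A: {94}, {94, 95}, {94, 97}, {93, 94, 95}, {94, 95, 97}, {93, 94, 95, 97}, {93, 94, 95, 96, 97}.
Intersecting these: cl(A) = {94}.
∂A = cl(A) ∖ int(A) = {94} ∖ ∅ = {94}.
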